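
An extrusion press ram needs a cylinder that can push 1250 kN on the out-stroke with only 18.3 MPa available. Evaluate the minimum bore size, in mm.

Extension force acts on the full piston face: F = P × (π/4)D².
D = √(4F / (πP)) = √(4 × 1250 kN / (π × 18.3 MPa))

D ≈ 295 mm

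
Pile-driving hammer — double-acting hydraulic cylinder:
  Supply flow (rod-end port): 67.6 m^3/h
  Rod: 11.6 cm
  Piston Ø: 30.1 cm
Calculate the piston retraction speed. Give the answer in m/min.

v ≈ 18.6 m/min

Rod-side annular area A_ann = π/4 × (30.1² − 11.6²) = 605.9 cm^2
Flow into the rod-end port fills the annular volume.
v = Q / A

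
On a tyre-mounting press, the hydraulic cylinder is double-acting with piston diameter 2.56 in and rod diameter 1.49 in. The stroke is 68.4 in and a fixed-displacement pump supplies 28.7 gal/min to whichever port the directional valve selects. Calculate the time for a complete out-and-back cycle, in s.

Cap-side area A_cap = π/4 × (2.56 in)² = 5.147 in^2
Rod-side annular area A_ann = π/4 × (2.56² − 1.49²) = 3.404 in^2
t_ext = A_cap·L/Q = 3.186 s
t_ret = A_ann·L/Q = 2.107 s
t_cycle = t_ext + t_ret

t ≈ 5.29 s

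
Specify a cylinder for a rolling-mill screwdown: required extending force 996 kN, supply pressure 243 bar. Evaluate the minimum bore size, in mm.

D ≈ 228 mm

Extension force acts on the full piston face: F = P × (π/4)D².
D = √(4F / (πP)) = √(4 × 996 kN / (π × 243 bar))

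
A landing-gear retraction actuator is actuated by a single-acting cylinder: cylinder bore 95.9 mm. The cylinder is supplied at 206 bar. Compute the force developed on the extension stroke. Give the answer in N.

F ≈ 1.49e5 N

Cap-side area A_cap = π/4 × (95.9 mm)² = 7223 mm^2
F = P × A_cap = 206 bar × A_cap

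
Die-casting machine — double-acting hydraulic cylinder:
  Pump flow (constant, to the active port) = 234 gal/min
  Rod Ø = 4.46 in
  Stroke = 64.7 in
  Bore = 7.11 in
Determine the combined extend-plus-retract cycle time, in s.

Cap-side area A_cap = π/4 × (7.11 in)² = 39.70 in^2
Rod-side annular area A_ann = π/4 × (7.11² − 4.46²) = 24.08 in^2
t_ext = A_cap·L/Q = 2.851 s
t_ret = A_ann·L/Q = 1.729 s
t_cycle = t_ext + t_ret

t ≈ 4.58 s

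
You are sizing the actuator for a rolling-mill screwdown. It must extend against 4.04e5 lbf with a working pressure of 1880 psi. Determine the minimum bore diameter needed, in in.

D ≈ 16.5 in

Extension force acts on the full piston face: F = P × (π/4)D².
D = √(4F / (πP)) = √(4 × 4.04e5 lbf / (π × 1880 psi))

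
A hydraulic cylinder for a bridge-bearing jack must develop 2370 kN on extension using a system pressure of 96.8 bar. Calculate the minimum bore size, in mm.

Extension force acts on the full piston face: F = P × (π/4)D².
D = √(4F / (πP)) = √(4 × 2370 kN / (π × 96.8 bar))

D ≈ 558 mm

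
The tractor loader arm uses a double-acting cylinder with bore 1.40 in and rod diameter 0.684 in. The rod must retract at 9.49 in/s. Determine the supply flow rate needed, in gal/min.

Q ≈ 2.89 gal/min

Rod-side annular area A_ann = π/4 × (1.40² − 0.684²) = 1.172 in^2
Q = A × v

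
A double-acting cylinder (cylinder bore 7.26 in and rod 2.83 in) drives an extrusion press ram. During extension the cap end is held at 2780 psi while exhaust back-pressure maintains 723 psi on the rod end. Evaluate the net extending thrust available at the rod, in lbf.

F ≈ 89700 lbf

Cap-side area A_cap = π/4 × (7.26 in)² = 41.40 in^2
Rod-side annular area A_ann = π/4 × (7.26² − 2.83²) = 35.11 in^2
Net thrust = P_cap·A_cap − P_rod·A_ann = 1.151e5 lbf − 25380 lbf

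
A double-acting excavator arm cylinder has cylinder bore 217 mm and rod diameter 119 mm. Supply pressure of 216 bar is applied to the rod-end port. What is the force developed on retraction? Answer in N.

F ≈ 5.59e5 N

Rod-side annular area A_ann = π/4 × (217² − 119²) = 25860 mm^2
On retraction the pressure acts on the annular area (bore minus rod).
F = P × A_ann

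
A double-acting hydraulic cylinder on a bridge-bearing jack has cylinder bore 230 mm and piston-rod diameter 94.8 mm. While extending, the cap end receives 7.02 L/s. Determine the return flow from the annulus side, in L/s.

Cap-side area A_cap = π/4 × (230 mm)² = 41550 mm^2
Rod-side annular area A_ann = π/4 × (230² − 94.8²) = 34490 mm^2
Piston speed v = Q_in/A_cap; rod-end outflow Q_out = v × A_ann = Q_in × A_ann/A_cap.

Q_out ≈ 5.83 L/s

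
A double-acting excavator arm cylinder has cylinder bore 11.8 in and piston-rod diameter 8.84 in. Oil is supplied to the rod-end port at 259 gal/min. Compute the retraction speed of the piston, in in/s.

Rod-side annular area A_ann = π/4 × (11.8² − 8.84²) = 47.98 in^2
Flow into the rod-end port fills the annular volume.
v = Q / A

v ≈ 20.8 in/s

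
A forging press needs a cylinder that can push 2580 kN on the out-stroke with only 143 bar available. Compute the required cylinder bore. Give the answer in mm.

D ≈ 479 mm

Extension force acts on the full piston face: F = P × (π/4)D².
D = √(4F / (πP)) = √(4 × 2580 kN / (π × 143 bar))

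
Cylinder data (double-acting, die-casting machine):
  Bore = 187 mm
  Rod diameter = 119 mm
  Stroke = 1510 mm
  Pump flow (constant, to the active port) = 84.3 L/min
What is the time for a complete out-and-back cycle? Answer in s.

Cap-side area A_cap = π/4 × (187 mm)² = 27460 mm^2
Rod-side annular area A_ann = π/4 × (187² − 119²) = 16340 mm^2
t_ext = A_cap·L/Q = 29.52 s
t_ret = A_ann·L/Q = 17.56 s
t_cycle = t_ext + t_ret

t ≈ 47.1 s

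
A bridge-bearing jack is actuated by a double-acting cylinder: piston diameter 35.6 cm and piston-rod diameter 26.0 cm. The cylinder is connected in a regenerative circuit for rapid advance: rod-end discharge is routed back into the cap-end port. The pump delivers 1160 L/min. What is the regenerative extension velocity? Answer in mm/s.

In regeneration the rod-end outflow joins the pump flow into the cap end, so the net volume the pump must supply per unit advance equals the rod cross-section area.
Rod cross-section A_rod = π/4 × (26.0 cm)² = 530.9 cm^2
v = Q_pump / A_rod

v ≈ 364 mm/s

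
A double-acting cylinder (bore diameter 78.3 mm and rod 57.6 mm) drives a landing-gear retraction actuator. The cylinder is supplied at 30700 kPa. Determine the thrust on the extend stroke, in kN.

Cap-side area A_cap = π/4 × (78.3 mm)² = 4815 mm^2
F = P × A_cap = 30700 kPa × A_cap

F ≈ 148 kN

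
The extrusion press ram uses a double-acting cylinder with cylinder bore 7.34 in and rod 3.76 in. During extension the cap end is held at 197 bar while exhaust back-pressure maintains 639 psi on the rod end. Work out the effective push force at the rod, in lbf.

Cap-side area A_cap = π/4 × (7.34 in)² = 42.31 in^2
Rod-side annular area A_ann = π/4 × (7.34² − 3.76²) = 31.21 in^2
Net thrust = P_cap·A_cap − P_rod·A_ann = 1.209e5 lbf − 19940 lbf

F ≈ 1.01e5 lbf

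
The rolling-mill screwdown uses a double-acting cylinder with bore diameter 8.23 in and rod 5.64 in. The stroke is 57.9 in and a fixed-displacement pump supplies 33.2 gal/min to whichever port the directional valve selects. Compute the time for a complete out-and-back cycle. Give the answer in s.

t ≈ 36.9 s

Cap-side area A_cap = π/4 × (8.23 in)² = 53.20 in^2
Rod-side annular area A_ann = π/4 × (8.23² − 5.64²) = 28.21 in^2
t_ext = A_cap·L/Q = 24.10 s
t_ret = A_ann·L/Q = 12.78 s
t_cycle = t_ext + t_ret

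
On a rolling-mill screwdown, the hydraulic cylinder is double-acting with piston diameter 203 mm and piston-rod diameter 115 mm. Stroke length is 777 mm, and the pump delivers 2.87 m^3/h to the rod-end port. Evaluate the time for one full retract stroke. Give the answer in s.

Rod-side annular area A_ann = π/4 × (203² − 115²) = 21980 mm^2
Swept volume V = A × L; t = V / Q = A·L / Q

t ≈ 21.4 s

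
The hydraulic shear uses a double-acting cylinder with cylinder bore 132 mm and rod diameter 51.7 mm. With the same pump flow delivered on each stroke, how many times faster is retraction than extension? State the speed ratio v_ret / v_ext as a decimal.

v_ret/v_ext ≈ 1.18

Cap-side area A_cap = π/4 × (132 mm)² = 13680 mm^2
Rod-side annular area A_ann = π/4 × (132² − 51.7²) = 11590 mm^2
For equal Q, v ∝ 1/A, so v_ret/v_ext = A_cap/A_ann.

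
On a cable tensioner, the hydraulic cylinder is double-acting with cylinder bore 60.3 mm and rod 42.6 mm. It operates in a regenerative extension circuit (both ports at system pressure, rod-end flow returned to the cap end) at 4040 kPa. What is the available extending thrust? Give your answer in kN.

With equal pressure on both faces, forces on the annular region cancel; the net push is pressure × rod cross-section.
Rod cross-section A_rod = π/4 × (42.6 mm)² = 1425 mm^2
F = P × A_rod

F ≈ 5.76 kN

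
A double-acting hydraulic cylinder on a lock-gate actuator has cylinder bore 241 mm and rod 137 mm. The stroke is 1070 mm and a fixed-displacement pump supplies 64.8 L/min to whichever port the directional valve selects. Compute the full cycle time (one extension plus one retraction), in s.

t ≈ 75.8 s

Cap-side area A_cap = π/4 × (241 mm)² = 45620 mm^2
Rod-side annular area A_ann = π/4 × (241² − 137²) = 30880 mm^2
t_ext = A_cap·L/Q = 45.19 s
t_ret = A_ann·L/Q = 30.59 s
t_cycle = t_ext + t_ret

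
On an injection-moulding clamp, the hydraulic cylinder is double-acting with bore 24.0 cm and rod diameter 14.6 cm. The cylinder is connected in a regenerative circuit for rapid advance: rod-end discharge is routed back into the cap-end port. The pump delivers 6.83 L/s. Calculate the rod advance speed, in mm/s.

In regeneration the rod-end outflow joins the pump flow into the cap end, so the net volume the pump must supply per unit advance equals the rod cross-section area.
Rod cross-section A_rod = π/4 × (14.6 cm)² = 167.4 cm^2
v = Q_pump / A_rod

v ≈ 408 mm/s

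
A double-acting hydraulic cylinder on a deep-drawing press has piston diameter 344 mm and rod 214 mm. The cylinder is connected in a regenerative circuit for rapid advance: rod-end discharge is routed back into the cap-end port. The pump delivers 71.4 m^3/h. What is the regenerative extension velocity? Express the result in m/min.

In regeneration the rod-end outflow joins the pump flow into the cap end, so the net volume the pump must supply per unit advance equals the rod cross-section area.
Rod cross-section A_rod = π/4 × (214 mm)² = 35970 mm^2
v = Q_pump / A_rod

v ≈ 33.1 m/min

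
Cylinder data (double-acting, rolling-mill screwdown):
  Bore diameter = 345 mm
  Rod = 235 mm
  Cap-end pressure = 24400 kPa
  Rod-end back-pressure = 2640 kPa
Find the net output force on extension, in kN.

F ≈ 2150 kN

Cap-side area A_cap = π/4 × (345 mm)² = 93480 mm^2
Rod-side annular area A_ann = π/4 × (345² − 235²) = 50110 mm^2
Net thrust = P_cap·A_cap − P_rod·A_ann = 2281 kN − 132.3 kN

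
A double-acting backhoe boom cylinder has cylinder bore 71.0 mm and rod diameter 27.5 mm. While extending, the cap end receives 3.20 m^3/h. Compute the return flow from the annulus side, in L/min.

Cap-side area A_cap = π/4 × (71.0 mm)² = 3959 mm^2
Rod-side annular area A_ann = π/4 × (71.0² − 27.5²) = 3365 mm^2
Piston speed v = Q_in/A_cap; rod-end outflow Q_out = v × A_ann = Q_in × A_ann/A_cap.

Q_out ≈ 45.3 L/min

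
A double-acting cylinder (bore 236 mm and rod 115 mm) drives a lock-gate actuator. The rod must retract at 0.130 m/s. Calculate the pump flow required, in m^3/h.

Rod-side annular area A_ann = π/4 × (236² − 115²) = 33360 mm^2
Q = A × v

Q ≈ 15.6 m^3/h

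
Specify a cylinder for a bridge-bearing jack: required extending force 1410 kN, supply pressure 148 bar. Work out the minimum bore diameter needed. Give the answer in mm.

Extension force acts on the full piston face: F = P × (π/4)D².
D = √(4F / (πP)) = √(4 × 1410 kN / (π × 148 bar))

D ≈ 348 mm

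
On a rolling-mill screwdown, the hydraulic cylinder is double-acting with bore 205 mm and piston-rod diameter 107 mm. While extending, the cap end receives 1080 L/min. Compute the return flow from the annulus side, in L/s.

Q_out ≈ 13.1 L/s

Cap-side area A_cap = π/4 × (205 mm)² = 33010 mm^2
Rod-side annular area A_ann = π/4 × (205² − 107²) = 24010 mm^2
Piston speed v = Q_in/A_cap; rod-end outflow Q_out = v × A_ann = Q_in × A_ann/A_cap.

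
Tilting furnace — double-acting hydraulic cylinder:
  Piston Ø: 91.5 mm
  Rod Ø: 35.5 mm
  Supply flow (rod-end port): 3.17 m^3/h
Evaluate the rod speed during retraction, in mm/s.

Rod-side annular area A_ann = π/4 × (91.5² − 35.5²) = 5586 mm^2
Flow into the rod-end port fills the annular volume.
v = Q / A

v ≈ 158 mm/s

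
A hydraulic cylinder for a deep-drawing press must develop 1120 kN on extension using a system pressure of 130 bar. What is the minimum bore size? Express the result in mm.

D ≈ 331 mm

Extension force acts on the full piston face: F = P × (π/4)D².
D = √(4F / (πP)) = √(4 × 1120 kN / (π × 130 bar))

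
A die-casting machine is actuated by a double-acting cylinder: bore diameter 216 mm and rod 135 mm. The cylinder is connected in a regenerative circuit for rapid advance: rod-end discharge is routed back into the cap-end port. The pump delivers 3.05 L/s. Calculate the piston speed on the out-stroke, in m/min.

In regeneration the rod-end outflow joins the pump flow into the cap end, so the net volume the pump must supply per unit advance equals the rod cross-section area.
Rod cross-section A_rod = π/4 × (135 mm)² = 14310 mm^2
v = Q_pump / A_rod

v ≈ 12.8 m/min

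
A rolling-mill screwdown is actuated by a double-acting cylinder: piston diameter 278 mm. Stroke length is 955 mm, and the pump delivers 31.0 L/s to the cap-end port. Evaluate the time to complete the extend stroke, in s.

Cap-side area A_cap = π/4 × (278 mm)² = 60700 mm^2
Swept volume V = A × L; t = V / Q = A·L / Q

t ≈ 1.87 s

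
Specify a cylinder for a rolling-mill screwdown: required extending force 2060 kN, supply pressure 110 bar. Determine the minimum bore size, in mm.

D ≈ 488 mm

Extension force acts on the full piston face: F = P × (π/4)D².
D = √(4F / (πP)) = √(4 × 2060 kN / (π × 110 bar))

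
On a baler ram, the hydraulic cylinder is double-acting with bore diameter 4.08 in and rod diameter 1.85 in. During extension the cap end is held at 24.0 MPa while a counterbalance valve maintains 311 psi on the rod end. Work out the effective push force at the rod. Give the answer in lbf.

F ≈ 42300 lbf

Cap-side area A_cap = π/4 × (4.08 in)² = 13.07 in^2
Rod-side annular area A_ann = π/4 × (4.08² − 1.85²) = 10.39 in^2
Net thrust = P_cap·A_cap − P_rod·A_ann = 45510 lbf − 3230 lbf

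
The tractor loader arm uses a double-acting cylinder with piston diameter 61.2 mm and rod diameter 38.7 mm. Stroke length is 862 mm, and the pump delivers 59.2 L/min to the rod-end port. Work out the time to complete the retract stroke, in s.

t ≈ 1.54 s

Rod-side annular area A_ann = π/4 × (61.2² − 38.7²) = 1765 mm^2
Swept volume V = A × L; t = V / Q = A·L / Q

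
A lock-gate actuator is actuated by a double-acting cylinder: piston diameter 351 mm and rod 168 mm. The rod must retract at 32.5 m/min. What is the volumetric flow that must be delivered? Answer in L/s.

Rod-side annular area A_ann = π/4 × (351² − 168²) = 74590 mm^2
Q = A × v

Q ≈ 40.4 L/s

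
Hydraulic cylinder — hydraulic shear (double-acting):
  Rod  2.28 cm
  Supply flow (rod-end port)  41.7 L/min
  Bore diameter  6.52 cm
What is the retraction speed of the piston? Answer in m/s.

Rod-side annular area A_ann = π/4 × (6.52² − 2.28²) = 29.30 cm^2
Flow into the rod-end port fills the annular volume.
v = Q / A

v ≈ 0.237 m/s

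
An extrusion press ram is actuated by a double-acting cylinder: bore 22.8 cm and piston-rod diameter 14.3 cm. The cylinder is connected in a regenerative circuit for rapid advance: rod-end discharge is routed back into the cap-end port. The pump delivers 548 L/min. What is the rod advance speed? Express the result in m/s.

In regeneration the rod-end outflow joins the pump flow into the cap end, so the net volume the pump must supply per unit advance equals the rod cross-section area.
Rod cross-section A_rod = π/4 × (14.3 cm)² = 160.6 cm^2
v = Q_pump / A_rod

v ≈ 0.569 m/s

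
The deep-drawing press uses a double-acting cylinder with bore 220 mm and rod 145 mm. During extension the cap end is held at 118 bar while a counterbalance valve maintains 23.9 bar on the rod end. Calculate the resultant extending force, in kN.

Cap-side area A_cap = π/4 × (220 mm)² = 38010 mm^2
Rod-side annular area A_ann = π/4 × (220² − 145²) = 21500 mm^2
Net thrust = P_cap·A_cap − P_rod·A_ann = 448.6 kN − 51.39 kN

F ≈ 397 kN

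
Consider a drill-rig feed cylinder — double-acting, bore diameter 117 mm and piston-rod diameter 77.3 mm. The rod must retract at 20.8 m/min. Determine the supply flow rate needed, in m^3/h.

Q ≈ 7.56 m^3/h

Rod-side annular area A_ann = π/4 × (117² − 77.3²) = 6058 mm^2
Q = A × v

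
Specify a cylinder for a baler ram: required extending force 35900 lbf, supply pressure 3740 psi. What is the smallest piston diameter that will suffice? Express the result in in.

Extension force acts on the full piston face: F = P × (π/4)D².
D = √(4F / (πP)) = √(4 × 35900 lbf / (π × 3740 psi))

D ≈ 3.50 in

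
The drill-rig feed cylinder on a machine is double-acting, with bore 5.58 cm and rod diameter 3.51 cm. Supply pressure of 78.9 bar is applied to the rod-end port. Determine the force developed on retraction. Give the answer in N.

F ≈ 11700 N

Rod-side annular area A_ann = π/4 × (5.58² − 3.51²) = 14.78 cm^2
On retraction the pressure acts on the annular area (bore minus rod).
F = P × A_ann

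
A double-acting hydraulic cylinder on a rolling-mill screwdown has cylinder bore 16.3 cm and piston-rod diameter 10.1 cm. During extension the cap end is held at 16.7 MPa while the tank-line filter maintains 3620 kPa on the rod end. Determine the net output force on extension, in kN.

Cap-side area A_cap = π/4 × (16.3 cm)² = 208.7 cm^2
Rod-side annular area A_ann = π/4 × (16.3² − 10.1²) = 128.6 cm^2
Net thrust = P_cap·A_cap − P_rod·A_ann = 348.5 kN − 46.54 kN

F ≈ 302 kN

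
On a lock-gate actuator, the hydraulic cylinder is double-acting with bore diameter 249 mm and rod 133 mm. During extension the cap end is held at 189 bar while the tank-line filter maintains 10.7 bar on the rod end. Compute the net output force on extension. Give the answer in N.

Cap-side area A_cap = π/4 × (249 mm)² = 48700 mm^2
Rod-side annular area A_ann = π/4 × (249² − 133²) = 34800 mm^2
Net thrust = P_cap·A_cap − P_rod·A_ann = 9.203e5 N − 37240 N

F ≈ 8.83e5 N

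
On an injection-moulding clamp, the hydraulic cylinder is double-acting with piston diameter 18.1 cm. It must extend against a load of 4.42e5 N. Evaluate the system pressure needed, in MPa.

Cap-side area A_cap = π/4 × (18.1 cm)² = 257.3 cm^2
P = F / A = 4.42e5 N / A

P ≈ 17.2 MPa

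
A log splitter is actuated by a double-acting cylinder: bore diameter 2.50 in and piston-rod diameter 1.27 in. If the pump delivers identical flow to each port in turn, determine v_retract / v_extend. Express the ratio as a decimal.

v_ret/v_ext ≈ 1.35

Cap-side area A_cap = π/4 × (2.50 in)² = 4.909 in^2
Rod-side annular area A_ann = π/4 × (2.50² − 1.27²) = 3.642 in^2
For equal Q, v ∝ 1/A, so v_ret/v_ext = A_cap/A_ann.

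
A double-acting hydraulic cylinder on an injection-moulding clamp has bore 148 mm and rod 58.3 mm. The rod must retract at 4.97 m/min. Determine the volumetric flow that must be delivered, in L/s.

Q ≈ 1.20 L/s

Rod-side annular area A_ann = π/4 × (148² − 58.3²) = 14530 mm^2
Q = A × v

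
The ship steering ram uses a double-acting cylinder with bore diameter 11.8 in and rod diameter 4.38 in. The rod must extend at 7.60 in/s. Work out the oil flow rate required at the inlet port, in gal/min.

Q ≈ 216 gal/min

Cap-side area A_cap = π/4 × (11.8 in)² = 109.4 in^2
Q = A × v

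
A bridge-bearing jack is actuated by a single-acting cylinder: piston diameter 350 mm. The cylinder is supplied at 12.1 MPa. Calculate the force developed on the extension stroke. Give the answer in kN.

Cap-side area A_cap = π/4 × (350 mm)² = 96210 mm^2
F = P × A_cap = 12.1 MPa × A_cap

F ≈ 1160 kN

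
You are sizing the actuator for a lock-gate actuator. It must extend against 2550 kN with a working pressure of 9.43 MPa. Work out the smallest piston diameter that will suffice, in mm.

Extension force acts on the full piston face: F = P × (π/4)D².
D = √(4F / (πP)) = √(4 × 2550 kN / (π × 9.43 MPa))

D ≈ 587 mm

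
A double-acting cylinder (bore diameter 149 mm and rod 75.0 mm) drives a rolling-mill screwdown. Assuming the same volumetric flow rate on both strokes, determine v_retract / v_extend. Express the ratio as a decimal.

Cap-side area A_cap = π/4 × (149 mm)² = 17440 mm^2
Rod-side annular area A_ann = π/4 × (149² − 75.0²) = 13020 mm^2
For equal Q, v ∝ 1/A, so v_ret/v_ext = A_cap/A_ann.

v_ret/v_ext ≈ 1.34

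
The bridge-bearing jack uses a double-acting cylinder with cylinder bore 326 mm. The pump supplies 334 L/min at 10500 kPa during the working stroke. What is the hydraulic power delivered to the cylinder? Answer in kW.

Hydraulic power = P × Q

W ≈ 58.5 kW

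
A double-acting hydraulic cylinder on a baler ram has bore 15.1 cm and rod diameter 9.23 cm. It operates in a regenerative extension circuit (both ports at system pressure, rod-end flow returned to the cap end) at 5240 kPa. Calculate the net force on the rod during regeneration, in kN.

F ≈ 35.1 kN

With equal pressure on both faces, forces on the annular region cancel; the net push is pressure × rod cross-section.
Rod cross-section A_rod = π/4 × (9.23 cm)² = 66.91 cm^2
F = P × A_rod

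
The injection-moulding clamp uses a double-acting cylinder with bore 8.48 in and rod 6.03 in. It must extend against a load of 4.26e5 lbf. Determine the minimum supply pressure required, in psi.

Cap-side area A_cap = π/4 × (8.48 in)² = 56.48 in^2
P = F / A = 4.26e5 lbf / A

P ≈ 7540 psi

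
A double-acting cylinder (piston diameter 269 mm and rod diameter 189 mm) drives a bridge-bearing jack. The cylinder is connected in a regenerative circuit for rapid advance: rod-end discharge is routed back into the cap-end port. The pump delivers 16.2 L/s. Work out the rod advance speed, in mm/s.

v ≈ 577 mm/s

In regeneration the rod-end outflow joins the pump flow into the cap end, so the net volume the pump must supply per unit advance equals the rod cross-section area.
Rod cross-section A_rod = π/4 × (189 mm)² = 28060 mm^2
v = Q_pump / A_rod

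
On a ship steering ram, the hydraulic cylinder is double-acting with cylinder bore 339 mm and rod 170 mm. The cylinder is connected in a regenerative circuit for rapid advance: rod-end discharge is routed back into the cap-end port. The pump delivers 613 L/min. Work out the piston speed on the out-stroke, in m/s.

v ≈ 0.450 m/s

In regeneration the rod-end outflow joins the pump flow into the cap end, so the net volume the pump must supply per unit advance equals the rod cross-section area.
Rod cross-section A_rod = π/4 × (170 mm)² = 22700 mm^2
v = Q_pump / A_rod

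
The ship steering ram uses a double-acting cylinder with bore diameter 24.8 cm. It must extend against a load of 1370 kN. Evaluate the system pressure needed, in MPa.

Cap-side area A_cap = π/4 × (24.8 cm)² = 483.1 cm^2
P = F / A = 1370 kN / A

P ≈ 28.4 MPa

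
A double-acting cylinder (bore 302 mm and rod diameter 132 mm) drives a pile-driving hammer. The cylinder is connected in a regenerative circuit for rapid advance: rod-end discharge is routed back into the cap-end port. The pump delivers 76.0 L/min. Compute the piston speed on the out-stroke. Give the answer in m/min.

v ≈ 5.55 m/min

In regeneration the rod-end outflow joins the pump flow into the cap end, so the net volume the pump must supply per unit advance equals the rod cross-section area.
Rod cross-section A_rod = π/4 × (132 mm)² = 13680 mm^2
v = Q_pump / A_rod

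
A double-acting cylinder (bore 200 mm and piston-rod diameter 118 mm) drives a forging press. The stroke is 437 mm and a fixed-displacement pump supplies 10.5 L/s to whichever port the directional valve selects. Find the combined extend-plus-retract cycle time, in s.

Cap-side area A_cap = π/4 × (200 mm)² = 31420 mm^2
Rod-side annular area A_ann = π/4 × (200² − 118²) = 20480 mm^2
t_ext = A_cap·L/Q = 1.308 s
t_ret = A_ann·L/Q = 0.8524 s
t_cycle = t_ext + t_ret

t ≈ 2.16 s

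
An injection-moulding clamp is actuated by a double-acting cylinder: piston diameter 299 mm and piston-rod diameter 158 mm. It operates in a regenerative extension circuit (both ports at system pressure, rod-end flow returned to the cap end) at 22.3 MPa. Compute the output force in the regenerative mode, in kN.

F ≈ 437 kN

With equal pressure on both faces, forces on the annular region cancel; the net push is pressure × rod cross-section.
Rod cross-section A_rod = π/4 × (158 mm)² = 19610 mm^2
F = P × A_rod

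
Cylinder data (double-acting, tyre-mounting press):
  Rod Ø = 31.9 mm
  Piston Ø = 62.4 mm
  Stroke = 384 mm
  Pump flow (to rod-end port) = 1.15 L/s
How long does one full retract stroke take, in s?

t ≈ 0.754 s

Rod-side annular area A_ann = π/4 × (62.4² − 31.9²) = 2259 mm^2
Swept volume V = A × L; t = V / Q = A·L / Q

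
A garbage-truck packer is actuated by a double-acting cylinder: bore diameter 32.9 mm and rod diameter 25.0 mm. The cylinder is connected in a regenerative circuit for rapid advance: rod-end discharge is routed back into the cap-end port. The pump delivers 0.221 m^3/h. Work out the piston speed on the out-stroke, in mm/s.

v ≈ 125 mm/s

In regeneration the rod-end outflow joins the pump flow into the cap end, so the net volume the pump must supply per unit advance equals the rod cross-section area.
Rod cross-section A_rod = π/4 × (25.0 mm)² = 490.9 mm^2
v = Q_pump / A_rod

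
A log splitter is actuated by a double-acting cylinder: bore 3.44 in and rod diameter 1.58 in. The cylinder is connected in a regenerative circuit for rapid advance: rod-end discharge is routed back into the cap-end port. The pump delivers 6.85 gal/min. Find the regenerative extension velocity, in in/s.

v ≈ 13.5 in/s

In regeneration the rod-end outflow joins the pump flow into the cap end, so the net volume the pump must supply per unit advance equals the rod cross-section area.
Rod cross-section A_rod = π/4 × (1.58 in)² = 1.961 in^2
v = Q_pump / A_rod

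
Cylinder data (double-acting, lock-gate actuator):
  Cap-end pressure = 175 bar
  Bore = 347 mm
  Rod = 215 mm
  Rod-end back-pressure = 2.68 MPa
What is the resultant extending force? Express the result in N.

F ≈ 1.50e6 N

Cap-side area A_cap = π/4 × (347 mm)² = 94570 mm^2
Rod-side annular area A_ann = π/4 × (347² − 215²) = 58260 mm^2
Net thrust = P_cap·A_cap − P_rod·A_ann = 1.655e6 N − 1.561e5 N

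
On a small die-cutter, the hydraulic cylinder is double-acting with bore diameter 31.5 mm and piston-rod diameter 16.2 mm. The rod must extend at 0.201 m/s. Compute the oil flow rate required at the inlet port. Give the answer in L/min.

Q ≈ 9.40 L/min

Cap-side area A_cap = π/4 × (31.5 mm)² = 779.3 mm^2
Q = A × v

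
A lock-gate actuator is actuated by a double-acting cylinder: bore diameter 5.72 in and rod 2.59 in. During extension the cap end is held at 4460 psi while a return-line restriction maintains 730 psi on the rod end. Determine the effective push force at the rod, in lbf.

F ≈ 99700 lbf

Cap-side area A_cap = π/4 × (5.72 in)² = 25.70 in^2
Rod-side annular area A_ann = π/4 × (5.72² − 2.59²) = 20.43 in^2
Net thrust = P_cap·A_cap − P_rod·A_ann = 1.146e5 lbf − 14910 lbf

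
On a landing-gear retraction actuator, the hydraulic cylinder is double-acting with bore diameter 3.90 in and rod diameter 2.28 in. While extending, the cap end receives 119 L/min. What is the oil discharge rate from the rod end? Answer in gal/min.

Q_out ≈ 20.7 gal/min

Cap-side area A_cap = π/4 × (3.90 in)² = 11.95 in^2
Rod-side annular area A_ann = π/4 × (3.90² − 2.28²) = 7.863 in^2
Piston speed v = Q_in/A_cap; rod-end outflow Q_out = v × A_ann = Q_in × A_ann/A_cap.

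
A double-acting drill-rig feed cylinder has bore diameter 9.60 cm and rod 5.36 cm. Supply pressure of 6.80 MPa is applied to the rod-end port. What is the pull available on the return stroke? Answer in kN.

F ≈ 33.9 kN

Rod-side annular area A_ann = π/4 × (9.60² − 5.36²) = 49.82 cm^2
On retraction the pressure acts on the annular area (bore minus rod).
F = P × A_ann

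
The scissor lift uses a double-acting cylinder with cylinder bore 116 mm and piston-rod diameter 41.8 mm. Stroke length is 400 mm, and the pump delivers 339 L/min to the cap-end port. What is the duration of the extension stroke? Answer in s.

t ≈ 0.748 s

Cap-side area A_cap = π/4 × (116 mm)² = 10570 mm^2
Swept volume V = A × L; t = V / Q = A·L / Q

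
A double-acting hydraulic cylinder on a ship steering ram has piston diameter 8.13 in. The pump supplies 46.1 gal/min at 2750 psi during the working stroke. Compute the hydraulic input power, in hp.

W ≈ 74.0 hp

Hydraulic power = P × Q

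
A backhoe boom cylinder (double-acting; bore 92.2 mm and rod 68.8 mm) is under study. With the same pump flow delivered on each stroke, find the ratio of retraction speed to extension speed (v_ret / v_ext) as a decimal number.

Cap-side area A_cap = π/4 × (92.2 mm)² = 6677 mm^2
Rod-side annular area A_ann = π/4 × (92.2² − 68.8²) = 2959 mm^2
For equal Q, v ∝ 1/A, so v_ret/v_ext = A_cap/A_ann.

v_ret/v_ext ≈ 2.26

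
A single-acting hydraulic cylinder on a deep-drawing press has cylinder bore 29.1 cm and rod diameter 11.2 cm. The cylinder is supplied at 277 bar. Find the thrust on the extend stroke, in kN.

F ≈ 1840 kN

Cap-side area A_cap = π/4 × (29.1 cm)² = 665.1 cm^2
F = P × A_cap = 277 bar × A_cap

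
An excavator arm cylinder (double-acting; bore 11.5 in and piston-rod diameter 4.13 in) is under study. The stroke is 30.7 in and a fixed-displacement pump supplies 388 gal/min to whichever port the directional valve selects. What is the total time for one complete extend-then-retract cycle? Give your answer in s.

Cap-side area A_cap = π/4 × (11.5 in)² = 103.9 in^2
Rod-side annular area A_ann = π/4 × (11.5² − 4.13²) = 90.47 in^2
t_ext = A_cap·L/Q = 2.135 s
t_ret = A_ann·L/Q = 1.859 s
t_cycle = t_ext + t_ret

t ≈ 3.99 s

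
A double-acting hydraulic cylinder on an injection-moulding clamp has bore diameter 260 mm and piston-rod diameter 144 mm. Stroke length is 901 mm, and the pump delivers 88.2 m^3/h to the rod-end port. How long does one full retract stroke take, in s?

t ≈ 1.35 s

Rod-side annular area A_ann = π/4 × (260² − 144²) = 36810 mm^2
Swept volume V = A × L; t = V / Q = A·L / Q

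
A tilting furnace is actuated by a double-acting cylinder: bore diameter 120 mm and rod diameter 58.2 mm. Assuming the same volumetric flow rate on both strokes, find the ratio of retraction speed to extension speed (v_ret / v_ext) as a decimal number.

v_ret/v_ext ≈ 1.31

Cap-side area A_cap = π/4 × (120 mm)² = 11310 mm^2
Rod-side annular area A_ann = π/4 × (120² − 58.2²) = 8649 mm^2
For equal Q, v ∝ 1/A, so v_ret/v_ext = A_cap/A_ann.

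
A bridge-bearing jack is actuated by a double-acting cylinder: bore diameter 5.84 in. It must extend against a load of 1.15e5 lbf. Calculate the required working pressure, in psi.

P ≈ 4290 psi

Cap-side area A_cap = π/4 × (5.84 in)² = 26.79 in^2
P = F / A = 1.15e5 lbf / A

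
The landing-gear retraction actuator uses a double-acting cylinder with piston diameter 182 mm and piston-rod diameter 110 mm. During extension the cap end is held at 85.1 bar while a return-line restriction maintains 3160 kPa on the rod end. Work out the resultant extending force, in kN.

F ≈ 169 kN

Cap-side area A_cap = π/4 × (182 mm)² = 26020 mm^2
Rod-side annular area A_ann = π/4 × (182² − 110²) = 16510 mm^2
Net thrust = P_cap·A_cap − P_rod·A_ann = 221.4 kN − 52.18 kN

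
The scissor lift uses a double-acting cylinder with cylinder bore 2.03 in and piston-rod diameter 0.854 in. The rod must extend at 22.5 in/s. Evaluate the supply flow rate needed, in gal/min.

Cap-side area A_cap = π/4 × (2.03 in)² = 3.237 in^2
Q = A × v

Q ≈ 18.9 gal/min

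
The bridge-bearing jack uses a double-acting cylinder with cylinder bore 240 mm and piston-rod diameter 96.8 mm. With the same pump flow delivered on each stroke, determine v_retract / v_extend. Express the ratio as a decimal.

v_ret/v_ext ≈ 1.19

Cap-side area A_cap = π/4 × (240 mm)² = 45240 mm^2
Rod-side annular area A_ann = π/4 × (240² − 96.8²) = 37880 mm^2
For equal Q, v ∝ 1/A, so v_ret/v_ext = A_cap/A_ann.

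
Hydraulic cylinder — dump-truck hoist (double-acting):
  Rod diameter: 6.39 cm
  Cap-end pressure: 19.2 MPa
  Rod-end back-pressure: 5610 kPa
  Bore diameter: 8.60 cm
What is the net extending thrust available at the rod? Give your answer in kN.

F ≈ 96.9 kN

Cap-side area A_cap = π/4 × (8.60 cm)² = 58.09 cm^2
Rod-side annular area A_ann = π/4 × (8.60² − 6.39²) = 26.02 cm^2
Net thrust = P_cap·A_cap − P_rod·A_ann = 111.5 kN − 14.60 kN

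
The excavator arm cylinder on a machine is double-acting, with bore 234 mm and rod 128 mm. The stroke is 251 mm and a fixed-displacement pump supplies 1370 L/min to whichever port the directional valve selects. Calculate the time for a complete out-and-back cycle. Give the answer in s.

t ≈ 0.804 s

Cap-side area A_cap = π/4 × (234 mm)² = 43010 mm^2
Rod-side annular area A_ann = π/4 × (234² − 128²) = 30140 mm^2
t_ext = A_cap·L/Q = 0.4727 s
t_ret = A_ann·L/Q = 0.3313 s
t_cycle = t_ext + t_ret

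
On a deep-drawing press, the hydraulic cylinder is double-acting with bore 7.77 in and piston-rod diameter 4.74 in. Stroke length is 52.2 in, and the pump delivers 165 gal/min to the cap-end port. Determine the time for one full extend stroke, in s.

Cap-side area A_cap = π/4 × (7.77 in)² = 47.42 in^2
Swept volume V = A × L; t = V / Q = A·L / Q

t ≈ 3.90 s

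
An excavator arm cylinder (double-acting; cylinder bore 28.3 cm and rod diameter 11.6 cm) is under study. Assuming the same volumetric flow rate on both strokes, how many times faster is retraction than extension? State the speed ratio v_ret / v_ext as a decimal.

Cap-side area A_cap = π/4 × (28.3 cm)² = 629.0 cm^2
Rod-side annular area A_ann = π/4 × (28.3² − 11.6²) = 523.3 cm^2
For equal Q, v ∝ 1/A, so v_ret/v_ext = A_cap/A_ann.

v_ret/v_ext ≈ 1.20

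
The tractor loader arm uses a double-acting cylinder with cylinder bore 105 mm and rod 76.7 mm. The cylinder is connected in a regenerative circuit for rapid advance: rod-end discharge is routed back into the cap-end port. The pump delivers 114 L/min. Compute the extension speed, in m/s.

In regeneration the rod-end outflow joins the pump flow into the cap end, so the net volume the pump must supply per unit advance equals the rod cross-section area.
Rod cross-section A_rod = π/4 × (76.7 mm)² = 4620 mm^2
v = Q_pump / A_rod

v ≈ 0.411 m/s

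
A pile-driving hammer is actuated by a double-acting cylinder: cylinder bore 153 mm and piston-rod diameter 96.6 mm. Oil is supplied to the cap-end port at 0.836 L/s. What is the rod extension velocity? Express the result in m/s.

Cap-side area A_cap = π/4 × (153 mm)² = 18390 mm^2
v = Q / A

v ≈ 0.0455 m/s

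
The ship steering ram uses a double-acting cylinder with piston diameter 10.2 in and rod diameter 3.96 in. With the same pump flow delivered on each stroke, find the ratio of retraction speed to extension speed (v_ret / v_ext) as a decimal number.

v_ret/v_ext ≈ 1.18

Cap-side area A_cap = π/4 × (10.2 in)² = 81.71 in^2
Rod-side annular area A_ann = π/4 × (10.2² − 3.96²) = 69.40 in^2
For equal Q, v ∝ 1/A, so v_ret/v_ext = A_cap/A_ann.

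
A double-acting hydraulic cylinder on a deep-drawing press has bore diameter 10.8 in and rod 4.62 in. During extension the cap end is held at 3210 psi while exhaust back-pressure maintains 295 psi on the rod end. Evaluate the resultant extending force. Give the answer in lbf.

Cap-side area A_cap = π/4 × (10.8 in)² = 91.61 in^2
Rod-side annular area A_ann = π/4 × (10.8² − 4.62²) = 74.84 in^2
Net thrust = P_cap·A_cap − P_rod·A_ann = 2.941e5 lbf − 22080 lbf

F ≈ 2.72e5 lbf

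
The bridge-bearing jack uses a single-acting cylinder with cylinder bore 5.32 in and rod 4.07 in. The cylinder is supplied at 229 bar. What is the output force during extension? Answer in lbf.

Cap-side area A_cap = π/4 × (5.32 in)² = 22.23 in^2
F = P × A_cap = 229 bar × A_cap

F ≈ 73800 lbf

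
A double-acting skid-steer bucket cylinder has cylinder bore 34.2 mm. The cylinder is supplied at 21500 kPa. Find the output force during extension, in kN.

F ≈ 19.8 kN

Cap-side area A_cap = π/4 × (34.2 mm)² = 918.6 mm^2
F = P × A_cap = 21500 kPa × A_cap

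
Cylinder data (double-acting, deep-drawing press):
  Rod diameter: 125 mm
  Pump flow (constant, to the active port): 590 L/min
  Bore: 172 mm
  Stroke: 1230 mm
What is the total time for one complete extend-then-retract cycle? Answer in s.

t ≈ 4.28 s

Cap-side area A_cap = π/4 × (172 mm)² = 23240 mm^2
Rod-side annular area A_ann = π/4 × (172² − 125²) = 10960 mm^2
t_ext = A_cap·L/Q = 2.906 s
t_ret = A_ann·L/Q = 1.371 s
t_cycle = t_ext + t_ret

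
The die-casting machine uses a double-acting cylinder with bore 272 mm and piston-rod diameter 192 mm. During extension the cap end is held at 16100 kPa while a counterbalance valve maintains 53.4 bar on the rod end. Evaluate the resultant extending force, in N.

F ≈ 7.80e5 N

Cap-side area A_cap = π/4 × (272 mm)² = 58110 mm^2
Rod-side annular area A_ann = π/4 × (272² − 192²) = 29150 mm^2
Net thrust = P_cap·A_cap − P_rod·A_ann = 9.355e5 N − 1.557e5 N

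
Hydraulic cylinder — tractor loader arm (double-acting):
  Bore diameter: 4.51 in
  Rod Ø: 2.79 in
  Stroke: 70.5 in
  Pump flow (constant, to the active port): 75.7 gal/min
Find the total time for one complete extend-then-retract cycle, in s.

t ≈ 6.25 s

Cap-side area A_cap = π/4 × (4.51 in)² = 15.98 in^2
Rod-side annular area A_ann = π/4 × (4.51² − 2.79²) = 9.861 in^2
t_ext = A_cap·L/Q = 3.864 s
t_ret = A_ann·L/Q = 2.385 s
t_cycle = t_ext + t_ret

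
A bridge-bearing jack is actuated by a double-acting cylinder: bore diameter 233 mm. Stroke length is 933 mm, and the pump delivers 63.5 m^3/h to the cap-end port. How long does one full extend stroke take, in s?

Cap-side area A_cap = π/4 × (233 mm)² = 42640 mm^2
Swept volume V = A × L; t = V / Q = A·L / Q

t ≈ 2.26 s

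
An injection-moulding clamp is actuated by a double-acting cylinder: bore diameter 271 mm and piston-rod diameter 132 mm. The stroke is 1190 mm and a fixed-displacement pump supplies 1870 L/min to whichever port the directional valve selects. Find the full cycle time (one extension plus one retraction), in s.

Cap-side area A_cap = π/4 × (271 mm)² = 57680 mm^2
Rod-side annular area A_ann = π/4 × (271² − 132²) = 44000 mm^2
t_ext = A_cap·L/Q = 2.202 s
t_ret = A_ann·L/Q = 1.680 s
t_cycle = t_ext + t_ret

t ≈ 3.88 s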